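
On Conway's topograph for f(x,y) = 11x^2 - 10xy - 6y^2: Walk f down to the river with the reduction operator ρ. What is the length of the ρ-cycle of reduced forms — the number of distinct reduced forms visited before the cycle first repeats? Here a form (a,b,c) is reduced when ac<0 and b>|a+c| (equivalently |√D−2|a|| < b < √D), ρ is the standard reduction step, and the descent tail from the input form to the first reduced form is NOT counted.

D = 364, ⌊√D⌋ = 19
descent: ρ → (-6,10,11)  [lands on river]
river: ρ → (11,12,-5)
river: ρ → (-5,18,2)
river: ρ → (2,18,-5)
river: ρ → (-5,12,11)
river: ρ → (11,10,-6)
river: ρ → (-6,14,7)
river: ρ → (7,14,-6)
ρ-cycle length = 8 (tail of 1 descent step not counted)

8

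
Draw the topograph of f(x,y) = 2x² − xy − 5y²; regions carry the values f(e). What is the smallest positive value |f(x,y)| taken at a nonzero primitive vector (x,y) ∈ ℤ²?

descent: ρ → (-5,1,2)
descent: ρ → (2,3,-4)  [lands on river]
river: ρ → (-4,5,1)
river: ρ → (1,5,-4)
river: ρ → (-4,3,2)
river: ρ → (2,5,-2)
river: ρ → (-2,3,4)
river: ρ → (4,5,-1)
river: ρ → (-1,5,4)
river: ρ → (4,3,-2)
river: ρ → (-2,5,2)
closes: descent 2, river 10
min |a| on river = 1

1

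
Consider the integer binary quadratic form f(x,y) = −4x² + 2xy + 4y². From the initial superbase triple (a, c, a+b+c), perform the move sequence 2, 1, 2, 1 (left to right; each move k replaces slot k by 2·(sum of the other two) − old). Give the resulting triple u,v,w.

start (-4,4,2) = (f(1,0),f(0,1),f(1,1))
replace slot 2: 2·((-4)+2) − 4 = -8 → (-4,-8,2)
replace slot 1: 2·((-8)+2) − (-4) = -8 → (-8,-8,2)
replace slot 2: 2·((-8)+2) − (-8) = -4 → (-8,-4,2)
replace slot 1: 2·((-4)+2) − (-8) = 4 → (4,-4,2)

4,-4,2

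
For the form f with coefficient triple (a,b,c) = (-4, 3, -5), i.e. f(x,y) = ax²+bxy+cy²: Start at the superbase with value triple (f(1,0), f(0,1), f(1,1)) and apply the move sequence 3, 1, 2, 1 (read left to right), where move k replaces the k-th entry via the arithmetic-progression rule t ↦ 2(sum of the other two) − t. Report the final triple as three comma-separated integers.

start (-4,-5,-6) = (f(1,0),f(0,1),f(1,1))
replace slot 3: 2·((-4)+(-5)) − (-6) = -12 → (-4,-5,-12)
replace slot 1: 2·((-5)+(-12)) − (-4) = -30 → (-30,-5,-12)
replace slot 2: 2·((-30)+(-12)) − (-5) = -79 → (-30,-79,-12)
replace slot 1: 2·((-79)+(-12)) − (-30) = -152 → (-152,-79,-12)

-152,-79,-12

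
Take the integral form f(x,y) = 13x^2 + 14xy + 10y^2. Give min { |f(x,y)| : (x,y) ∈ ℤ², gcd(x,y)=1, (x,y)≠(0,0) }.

translate: b→-12 (≡14 mod 26), so (13,14,10)→(13,-12,9)
flip: (13,-12,9)→(9,12,13)
translate: b→-6 (≡12 mod 18), so (9,12,13)→(9,-6,10)
reduced (well bottom): (9,-6,10) with a≤c, −a<b≤a
well minimum = a = 9

9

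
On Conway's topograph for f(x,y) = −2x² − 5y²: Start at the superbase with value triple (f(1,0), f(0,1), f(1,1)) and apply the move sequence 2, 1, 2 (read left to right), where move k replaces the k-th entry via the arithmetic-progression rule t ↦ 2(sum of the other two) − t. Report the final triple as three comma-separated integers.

start (-2,-5,-7) = (f(1,0),f(0,1),f(1,1))
replace slot 2: 2·((-2)+(-7)) − (-5) = -13 → (-2,-13,-7)
replace slot 1: 2·((-13)+(-7)) − (-2) = -38 → (-38,-13,-7)
replace slot 2: 2·((-38)+(-7)) − (-13) = -77 → (-38,-77,-7)

-38,-77,-7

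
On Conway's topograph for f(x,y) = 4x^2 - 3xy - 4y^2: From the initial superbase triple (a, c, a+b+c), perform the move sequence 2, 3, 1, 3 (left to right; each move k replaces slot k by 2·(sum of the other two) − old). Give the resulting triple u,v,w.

start (4,-4,-3) = (f(1,0),f(0,1),f(1,1))
replace slot 2: 2·(4+(-3)) − (-4) = 6 → (4,6,-3)
replace slot 3: 2·(4+6) − (-3) = 23 → (4,6,23)
replace slot 1: 2·(6+23) − 4 = 54 → (54,6,23)
replace slot 3: 2·(54+6) − 23 = 97 → (54,6,97)

54,6,97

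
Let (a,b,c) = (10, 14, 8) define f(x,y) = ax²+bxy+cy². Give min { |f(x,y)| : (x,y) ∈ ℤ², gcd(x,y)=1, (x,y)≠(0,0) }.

translate: b→-6 (≡14 mod 20), so (10,14,8)→(10,-6,4)
flip: (10,-6,4)→(4,6,10)
translate: b→-2 (≡6 mod 8), so (4,6,10)→(4,-2,8)
reduced (well bottom): (4,-2,8) with a≤c, −a<b≤a
well minimum = a = 4

4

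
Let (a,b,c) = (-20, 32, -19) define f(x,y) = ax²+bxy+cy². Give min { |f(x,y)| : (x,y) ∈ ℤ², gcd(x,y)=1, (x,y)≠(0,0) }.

translate: b→8 (≡-32 mod 40), so (20,-32,19)→(20,8,7)
flip: (20,8,7)→(7,-8,20)
translate: b→6 (≡-8 mod 14), so (7,-8,20)→(7,6,19)
reduced (well bottom): (7,6,19) with a≤c, −a<b≤a
well minimum |f| = |-7| = 7 (negative-definite)

7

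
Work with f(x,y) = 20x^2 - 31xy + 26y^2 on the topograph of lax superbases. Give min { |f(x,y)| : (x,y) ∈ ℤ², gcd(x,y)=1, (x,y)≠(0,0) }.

translate: b→9 (≡-31 mod 40), so (20,-31,26)→(20,9,15)
flip: (20,9,15)→(15,-9,20)
reduced (well bottom): (15,-9,20) with a≤c, −a<b≤a
well minimum = a = 15

15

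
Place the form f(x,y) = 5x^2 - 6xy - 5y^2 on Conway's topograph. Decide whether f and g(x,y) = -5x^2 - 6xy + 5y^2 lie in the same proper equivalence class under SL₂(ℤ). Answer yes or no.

D₁ = 136, D₂ = 136
river cycle of f (length 6): (-5, 6, 5), (5, 4, -6), (-6, 8, 3), (3, 10, -3), (-3, 8, 6), (6, 4, -5)
river cycle of g (length 6): (5, 6, -5), (-5, 4, 6), (6, 8, -3), (-3, 10, 3), (3, 8, -6), (-6, 4, 5)
cycles differ ⇒ inequivalent

no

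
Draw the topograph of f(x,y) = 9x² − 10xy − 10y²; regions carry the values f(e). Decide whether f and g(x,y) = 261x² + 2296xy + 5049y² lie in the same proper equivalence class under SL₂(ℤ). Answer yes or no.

D₁ = 460, D₂ = 460
river cycle of f (length 10): (-10, 10, 9), (9, 8, -11), (-11, 14, 6), (6, 10, -15), (-15, 20, 1), (1, 20, -15), (-15, 10, 6), (6, 14, -11), (-11, 8, 9), (9, 10, -10)
river cycle of g (length 10): (6, 10, -15), (-15, 20, 1), (1, 20, -15), (-15, 10, 6), (6, 14, -11), (-11, 8, 9), (9, 10, -10), (-10, 10, 9), (9, 8, -11), (-11, 14, 6)
cycles coincide ⇒ equivalent

yes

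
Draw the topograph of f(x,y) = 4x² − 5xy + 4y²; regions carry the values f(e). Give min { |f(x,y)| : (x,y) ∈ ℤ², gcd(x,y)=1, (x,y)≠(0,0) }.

translate: b→3 (≡-5 mod 8), so (4,-5,4)→(4,3,3)
flip: (4,3,3)→(3,-3,4)
translate: b→3 (≡-3 mod 6), so (3,-3,4)→(3,3,4)
reduced (well bottom): (3,3,4) with a≤c, −a<b≤a
well minimum = a = 3

3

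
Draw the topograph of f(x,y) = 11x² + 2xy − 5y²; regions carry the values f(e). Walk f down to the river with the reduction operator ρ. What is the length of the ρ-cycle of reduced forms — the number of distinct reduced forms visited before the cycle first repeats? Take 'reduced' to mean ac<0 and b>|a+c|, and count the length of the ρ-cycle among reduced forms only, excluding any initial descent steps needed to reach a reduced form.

D = 224, ⌊√D⌋ = 14
descent: ρ → (-5,8,8)  [lands on river]
river: ρ → (8,8,-5)
river: ρ → (-5,12,4)
river: ρ → (4,12,-5)
ρ-cycle length = 4 (tail of 1 descent step not counted)

4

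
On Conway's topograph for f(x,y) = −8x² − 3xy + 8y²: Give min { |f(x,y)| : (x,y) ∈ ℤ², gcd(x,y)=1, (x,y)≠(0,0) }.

descent: ρ → (8,3,-8)  [lands on river]
river: ρ → (-8,13,3)
river: ρ → (3,11,-12)
river: ρ → (-12,13,2)
river: ρ → (2,15,-5)
river: ρ → (-5,15,2)
river: ρ → (2,13,-12)
river: ρ → (-12,11,3)
river: ρ → (3,13,-8)
river: ρ → (-8,3,8)
river: ρ → (8,13,-3)
river: ρ → (-3,11,12)
river: ρ → (12,13,-2)
river: ρ → (-2,15,5)
river: ρ → (5,15,-2)
river: ρ → (-2,13,12)
river: ρ → (12,11,-3)
river: ρ → (-3,13,8)
closes: descent 1, river 18
min |a| on river = 2

2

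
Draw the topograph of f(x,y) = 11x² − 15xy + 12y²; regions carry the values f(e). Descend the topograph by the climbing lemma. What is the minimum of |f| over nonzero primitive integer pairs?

translate: b→7 (≡-15 mod 22), so (11,-15,12)→(11,7,8)
flip: (11,7,8)→(8,-7,11)
reduced (well bottom): (8,-7,11) with a≤c, −a<b≤a
well minimum = a = 8

8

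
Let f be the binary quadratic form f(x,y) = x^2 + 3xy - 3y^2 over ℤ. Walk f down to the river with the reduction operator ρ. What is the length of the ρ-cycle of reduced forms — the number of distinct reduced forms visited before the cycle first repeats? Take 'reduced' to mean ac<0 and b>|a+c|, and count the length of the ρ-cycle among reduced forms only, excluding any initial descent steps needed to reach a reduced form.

D = 21, ⌊√D⌋ = 4
river: ρ → (-3,3,1)
river: ρ → (1,3,-3)
ρ-cycle length = 2 (tail of 0 descent steps not counted)

2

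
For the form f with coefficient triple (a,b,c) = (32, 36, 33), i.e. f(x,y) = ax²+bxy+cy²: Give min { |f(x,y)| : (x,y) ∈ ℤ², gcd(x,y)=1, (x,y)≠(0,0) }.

translate: b→-28 (≡36 mod 64), so (32,36,33)→(32,-28,29)
flip: (32,-28,29)→(29,28,32)
reduced (well bottom): (29,28,32) with a≤c, −a<b≤a
well minimum = a = 29

29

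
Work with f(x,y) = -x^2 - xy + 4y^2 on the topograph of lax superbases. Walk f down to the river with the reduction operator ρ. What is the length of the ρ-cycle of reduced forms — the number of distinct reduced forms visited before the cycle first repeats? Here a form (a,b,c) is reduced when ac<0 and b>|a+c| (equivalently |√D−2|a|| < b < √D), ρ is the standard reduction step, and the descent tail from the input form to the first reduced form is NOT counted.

D = 17, ⌊√D⌋ = 4
descent: ρ → (4,1,-1)
descent: ρ → (-1,3,2)  [lands on river]
river: ρ → (2,1,-2)
river: ρ → (-2,3,1)
river: ρ → (1,3,-2)
river: ρ → (-2,1,2)
river: ρ → (2,3,-1)
ρ-cycle length = 6 (tail of 2 descent steps not counted)

6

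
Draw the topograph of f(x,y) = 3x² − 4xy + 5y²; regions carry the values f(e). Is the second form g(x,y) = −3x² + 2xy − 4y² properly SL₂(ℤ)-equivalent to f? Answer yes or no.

D₁ = -44, D₂ = -44
f: translate: b→2 (≡-4 mod 6), so (3,-4,5)→(3,2,4)
f: reduced (well bottom): (3,2,4) with a≤c, −a<b≤a
g is negative-definite; reduce −g:
−g: reduced (well bottom): (3,-2,4) with a≤c, −a<b≤a
flip sign back: reduced form of g is (-3,2,-4)
reduced forms (3, 2, 4) vs (-3, 2, -4) ⇒ inequivalent

no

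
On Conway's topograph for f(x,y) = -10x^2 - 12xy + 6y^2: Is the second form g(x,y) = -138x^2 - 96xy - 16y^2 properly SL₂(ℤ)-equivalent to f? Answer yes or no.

D₁ = 384, D₂ = 384
river cycle of f (length 4): (6, 12, -10), (-10, 8, 8), (8, 8, -10), (-10, 12, 6)
river cycle of g (length 4): (6, 12, -10), (-10, 8, 8), (8, 8, -10), (-10, 12, 6)
cycles coincide ⇒ equivalent

yes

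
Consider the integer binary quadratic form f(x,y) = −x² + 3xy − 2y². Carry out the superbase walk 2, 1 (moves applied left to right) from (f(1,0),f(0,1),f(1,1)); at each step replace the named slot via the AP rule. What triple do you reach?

start (-1,-2,0) = (f(1,0),f(0,1),f(1,1))
replace slot 2: 2·((-1)+0) − (-2) = 0 → (-1,0,0)
replace slot 1: 2·(0+0) − (-1) = 1 → (1,0,0)

1,0,0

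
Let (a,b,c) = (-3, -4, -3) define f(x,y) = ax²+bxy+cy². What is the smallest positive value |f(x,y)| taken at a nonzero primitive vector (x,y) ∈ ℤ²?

translate: b→-2 (≡4 mod 6), so (3,4,3)→(3,-2,2)
flip: (3,-2,2)→(2,2,3)
reduced (well bottom): (2,2,3) with a≤c, −a<b≤a
well minimum |f| = |-2| = 2 (negative-definite)

2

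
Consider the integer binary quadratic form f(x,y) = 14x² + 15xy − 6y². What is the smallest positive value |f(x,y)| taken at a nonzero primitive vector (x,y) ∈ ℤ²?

river: ρ → (-6,21,5)
river: ρ → (5,19,-10)
river: ρ → (-10,21,3)
river: ρ → (3,21,-10)
river: ρ → (-10,19,5)
river: ρ → (5,21,-6)
river: ρ → (-6,15,14)
river: ρ → (14,13,-7)
river: ρ → (-7,15,12)
river: ρ → (12,9,-10)
river: ρ → (-10,11,11)
river: ρ → (11,11,-10)
river: ρ → (-10,9,12)
river: ρ → (12,15,-7)
river: ρ → (-7,13,14)
river: ρ → (14,15,-6)
closes: descent 0, river 16
min |a| on river = 3

3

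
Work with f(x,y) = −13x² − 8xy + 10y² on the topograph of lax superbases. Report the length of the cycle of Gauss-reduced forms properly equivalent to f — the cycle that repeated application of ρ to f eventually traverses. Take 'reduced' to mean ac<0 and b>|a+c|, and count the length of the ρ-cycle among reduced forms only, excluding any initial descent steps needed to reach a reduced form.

D = 584, ⌊√D⌋ = 24
descent: ρ → (10,8,-13)  [lands on river]
river: ρ → (-13,18,5)
river: ρ → (5,22,-5)
river: ρ → (-5,18,13)
river: ρ → (13,8,-10)
river: ρ → (-10,12,11)
river: ρ → (11,10,-11)
river: ρ → (-11,12,10)
ρ-cycle length = 8 (tail of 1 descent step not counted)

8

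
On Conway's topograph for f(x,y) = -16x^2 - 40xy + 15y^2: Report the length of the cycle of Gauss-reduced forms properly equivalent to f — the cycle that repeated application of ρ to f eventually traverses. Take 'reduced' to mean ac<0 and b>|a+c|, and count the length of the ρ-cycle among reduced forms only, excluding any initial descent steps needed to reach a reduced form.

D = 2560, ⌊√D⌋ = 50
descent: ρ → (15,40,-16)  [lands on river]
river: ρ → (-16,24,31)
river: ρ → (31,38,-9)
river: ρ → (-9,34,39)
river: ρ → (39,44,-4)
river: ρ → (-4,44,39)
river: ρ → (39,34,-9)
river: ρ → (-9,38,31)
river: ρ → (31,24,-16)
river: ρ → (-16,40,15)
river: ρ → (15,50,-1)
river: ρ → (-1,50,15)
ρ-cycle length = 12 (tail of 1 descent step not counted)

12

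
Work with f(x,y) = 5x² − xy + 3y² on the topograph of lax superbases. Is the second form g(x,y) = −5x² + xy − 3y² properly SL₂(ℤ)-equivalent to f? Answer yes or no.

D₁ = -59, D₂ = -59
f: flip: (5,-1,3)→(3,1,5)
f: reduced (well bottom): (3,1,5) with a≤c, −a<b≤a
g is negative-definite; reduce −g:
−g: flip: (5,-1,3)→(3,1,5)
−g: reduced (well bottom): (3,1,5) with a≤c, −a<b≤a
flip sign back: reduced form of g is (-3,-1,-5)
reduced forms (3, 1, 5) vs (-3, -1, -5) ⇒ inequivalent

no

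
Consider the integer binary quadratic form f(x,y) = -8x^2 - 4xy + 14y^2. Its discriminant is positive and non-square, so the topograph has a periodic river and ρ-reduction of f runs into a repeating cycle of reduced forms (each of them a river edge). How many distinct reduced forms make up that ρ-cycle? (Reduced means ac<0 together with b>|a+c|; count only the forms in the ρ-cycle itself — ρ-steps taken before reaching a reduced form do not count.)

D = 464, ⌊√D⌋ = 21
descent: ρ → (14,4,-8)
descent: ρ → (-8,12,10)  [lands on river]
river: ρ → (10,8,-10)
river: ρ → (-10,12,8)
river: ρ → (8,20,-2)
river: ρ → (-2,20,8)
river: ρ → (8,12,-10)
river: ρ → (-10,8,10)
river: ρ → (10,12,-8)
river: ρ → (-8,20,2)
river: ρ → (2,20,-8)
ρ-cycle length = 10 (tail of 2 descent steps not counted)

10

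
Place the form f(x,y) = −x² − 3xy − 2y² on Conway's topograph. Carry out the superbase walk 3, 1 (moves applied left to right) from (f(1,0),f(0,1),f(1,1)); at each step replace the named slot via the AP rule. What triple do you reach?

start (-1,-2,-6) = (f(1,0),f(0,1),f(1,1))
replace slot 3: 2·((-1)+(-2)) − (-6) = 0 → (-1,-2,0)
replace slot 1: 2·((-2)+0) − (-1) = -3 → (-3,-2,0)

-3,-2,0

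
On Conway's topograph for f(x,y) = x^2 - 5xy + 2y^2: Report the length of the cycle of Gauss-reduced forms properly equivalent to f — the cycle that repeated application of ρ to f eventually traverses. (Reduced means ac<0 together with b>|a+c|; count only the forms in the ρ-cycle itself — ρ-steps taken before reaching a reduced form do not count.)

D = 17, ⌊√D⌋ = 4
descent: ρ → (2,1,-2)  [lands on river]
river: ρ → (-2,3,1)
river: ρ → (1,3,-2)
river: ρ → (-2,1,2)
river: ρ → (2,3,-1)
river: ρ → (-1,3,2)
ρ-cycle length = 6 (tail of 1 descent step not counted)

6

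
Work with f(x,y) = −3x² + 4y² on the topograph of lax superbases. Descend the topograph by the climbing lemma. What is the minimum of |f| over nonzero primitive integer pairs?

descent: ρ → (4,0,-3)
descent: ρ → (-3,6,1)  [lands on river]
river: ρ → (1,6,-3)
closes: descent 2, river 2
min |a| on river = 1

1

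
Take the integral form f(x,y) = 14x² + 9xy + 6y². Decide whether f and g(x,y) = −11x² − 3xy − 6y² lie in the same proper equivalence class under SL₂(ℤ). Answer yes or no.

D₁ = -255, D₂ = -255
f: flip: (14,9,6)→(6,-9,14)
f: translate: b→3 (≡-9 mod 12), so (6,-9,14)→(6,3,11)
f: reduced (well bottom): (6,3,11) with a≤c, −a<b≤a
g is negative-definite; reduce −g:
−g: flip: (11,3,6)→(6,-3,11)
−g: reduced (well bottom): (6,-3,11) with a≤c, −a<b≤a
flip sign back: reduced form of g is (-6,3,-11)
reduced forms (6, 3, 11) vs (-6, 3, -11) ⇒ inequivalent

no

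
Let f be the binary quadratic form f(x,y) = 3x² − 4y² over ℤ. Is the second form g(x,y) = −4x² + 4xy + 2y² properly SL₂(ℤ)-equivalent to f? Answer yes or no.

D₁ = 48, D₂ = 48
river cycle of f (length 2): (3, 6, -1), (-1, 6, 3)
river cycle of g (length 2): (2, 4, -4), (-4, 4, 2)
cycles differ ⇒ inequivalent

no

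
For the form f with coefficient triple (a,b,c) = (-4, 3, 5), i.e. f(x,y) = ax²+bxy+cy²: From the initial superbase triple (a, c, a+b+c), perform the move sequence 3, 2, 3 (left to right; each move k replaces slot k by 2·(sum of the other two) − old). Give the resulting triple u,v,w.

start (-4,5,4) = (f(1,0),f(0,1),f(1,1))
replace slot 3: 2·((-4)+5) − 4 = -2 → (-4,5,-2)
replace slot 2: 2·((-4)+(-2)) − 5 = -17 → (-4,-17,-2)
replace slot 3: 2·((-4)+(-17)) − (-2) = -40 → (-4,-17,-40)

-4,-17,-40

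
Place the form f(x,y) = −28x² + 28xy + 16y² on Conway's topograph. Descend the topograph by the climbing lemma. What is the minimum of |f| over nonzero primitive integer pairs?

river: ρ → (16,36,-20)
river: ρ → (-20,44,8)
river: ρ → (8,36,-40)
river: ρ → (-40,44,4)
river: ρ → (4,44,-40)
river: ρ → (-40,36,8)
river: ρ → (8,44,-20)
river: ρ → (-20,36,16)
river: ρ → (16,28,-28)
river: ρ → (-28,28,16)
closes: descent 0, river 10
min |a| on river = 4

4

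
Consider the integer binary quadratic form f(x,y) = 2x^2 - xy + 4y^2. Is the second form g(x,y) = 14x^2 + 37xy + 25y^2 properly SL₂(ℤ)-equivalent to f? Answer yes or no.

D₁ = -31, D₂ = -31
f: reduced (well bottom): (2,-1,4) with a≤c, −a<b≤a
g: translate: b→9 (≡37 mod 28), so (14,37,25)→(14,9,2)
g: flip: (14,9,2)→(2,-9,14)
g: translate: b→-1 (≡-9 mod 4), so (2,-9,14)→(2,-1,4)
g: reduced (well bottom): (2,-1,4) with a≤c, −a<b≤a
reduced forms (2, -1, 4) vs (2, -1, 4) ⇒ equivalent

yes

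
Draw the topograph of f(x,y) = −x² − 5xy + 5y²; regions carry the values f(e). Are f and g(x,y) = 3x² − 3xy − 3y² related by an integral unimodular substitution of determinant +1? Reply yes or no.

D₁ = 45, D₂ = 45
river cycle of f (length 2): (5, 5, -1), (-1, 5, 5)
river cycle of g (length 2): (-3, 3, 3), (3, 3, -3)
cycles differ ⇒ inequivalent

no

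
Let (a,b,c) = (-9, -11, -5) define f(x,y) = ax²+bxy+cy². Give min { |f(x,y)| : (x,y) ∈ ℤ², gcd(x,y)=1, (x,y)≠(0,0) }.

translate: b→-7 (≡11 mod 18), so (9,11,5)→(9,-7,3)
flip: (9,-7,3)→(3,7,9)
translate: b→1 (≡7 mod 6), so (3,7,9)→(3,1,5)
reduced (well bottom): (3,1,5) with a≤c, −a<b≤a
well minimum |f| = |-3| = 3 (negative-definite)

3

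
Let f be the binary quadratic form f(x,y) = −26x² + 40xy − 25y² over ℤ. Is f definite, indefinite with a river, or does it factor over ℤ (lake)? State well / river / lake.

D = b²−4ac = 40² − 4·(-26)·(-25) = -1000
D < 0 ⇒ definite ⇒ every region one sign ⇒ single well

well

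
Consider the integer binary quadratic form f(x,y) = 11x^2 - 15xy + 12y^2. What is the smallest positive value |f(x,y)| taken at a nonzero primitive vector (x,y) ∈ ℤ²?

translate: b→7 (≡-15 mod 22), so (11,-15,12)→(11,7,8)
flip: (11,7,8)→(8,-7,11)
reduced (well bottom): (8,-7,11) with a≤c, −a<b≤a
well minimum = a = 8

8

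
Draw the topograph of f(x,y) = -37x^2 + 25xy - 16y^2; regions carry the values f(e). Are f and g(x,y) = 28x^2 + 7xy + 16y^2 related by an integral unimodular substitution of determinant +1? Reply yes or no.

D₁ = -1743, D₂ = -1743
f is negative-definite; reduce −f:
−f: flip: (37,-25,16)→(16,25,37)
−f: translate: b→-7 (≡25 mod 32), so (16,25,37)→(16,-7,28)
−f: reduced (well bottom): (16,-7,28) with a≤c, −a<b≤a
flip sign back: reduced form of f is (-16,7,-28)
g: flip: (28,7,16)→(16,-7,28)
g: reduced (well bottom): (16,-7,28) with a≤c, −a<b≤a
reduced forms (-16, 7, -28) vs (16, -7, 28) ⇒ inequivalent

no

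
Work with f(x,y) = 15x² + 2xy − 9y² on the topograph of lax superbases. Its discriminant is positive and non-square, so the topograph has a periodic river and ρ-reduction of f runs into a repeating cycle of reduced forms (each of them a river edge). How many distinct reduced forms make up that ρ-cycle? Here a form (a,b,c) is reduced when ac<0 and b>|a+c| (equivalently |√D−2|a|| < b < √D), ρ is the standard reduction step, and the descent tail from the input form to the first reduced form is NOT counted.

D = 544, ⌊√D⌋ = 23
descent: ρ → (-9,16,8)  [lands on river]
river: ρ → (8,16,-9)
river: ρ → (-9,20,4)
river: ρ → (4,20,-9)
ρ-cycle length = 4 (tail of 1 descent step not counted)

4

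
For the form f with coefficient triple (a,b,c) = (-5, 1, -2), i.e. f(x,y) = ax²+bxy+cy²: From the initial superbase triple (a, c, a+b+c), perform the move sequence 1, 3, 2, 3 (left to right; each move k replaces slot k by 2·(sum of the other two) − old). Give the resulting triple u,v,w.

start (-5,-2,-6) = (f(1,0),f(0,1),f(1,1))
replace slot 1: 2·((-2)+(-6)) − (-5) = -11 → (-11,-2,-6)
replace slot 3: 2·((-11)+(-2)) − (-6) = -20 → (-11,-2,-20)
replace slot 2: 2·((-11)+(-20)) − (-2) = -60 → (-11,-60,-20)
replace slot 3: 2·((-11)+(-60)) − (-20) = -122 → (-11,-60,-122)

-11,-60,-122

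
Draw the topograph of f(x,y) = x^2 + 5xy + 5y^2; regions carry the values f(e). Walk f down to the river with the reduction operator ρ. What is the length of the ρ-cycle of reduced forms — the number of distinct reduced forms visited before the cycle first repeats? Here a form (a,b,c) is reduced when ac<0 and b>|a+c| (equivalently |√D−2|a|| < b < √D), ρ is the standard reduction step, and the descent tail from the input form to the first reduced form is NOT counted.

D = 5, ⌊√D⌋ = 2
descent: ρ → (5,5,1)
descent: ρ → (1,1,-1)  [lands on river]
river: ρ → (-1,1,1)
ρ-cycle length = 2 (tail of 2 descent steps not counted)

2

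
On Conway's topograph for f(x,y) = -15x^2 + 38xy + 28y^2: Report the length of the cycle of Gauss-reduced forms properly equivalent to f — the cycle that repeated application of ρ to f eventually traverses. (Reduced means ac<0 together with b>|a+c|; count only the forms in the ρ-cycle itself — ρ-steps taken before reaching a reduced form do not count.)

D = 3124, ⌊√D⌋ = 55
river: ρ → (28,18,-25)
river: ρ → (-25,32,21)
river: ρ → (21,52,-5)
river: ρ → (-5,48,41)
river: ρ → (41,34,-12)
river: ρ → (-12,38,35)
river: ρ → (35,32,-15)
river: ρ → (-15,28,39)
river: ρ → (39,50,-4)
river: ρ → (-4,54,13)
river: ρ → (13,50,-12)
river: ρ → (-12,46,21)
river: ρ → (21,38,-20)
river: ρ → (-20,42,17)
river: ρ → (17,26,-36)
river: ρ → (-36,46,7)
river: ρ → (7,52,-15)
river: ρ → (-15,38,28)
ρ-cycle length = 18 (tail of 0 descent steps not counted)

18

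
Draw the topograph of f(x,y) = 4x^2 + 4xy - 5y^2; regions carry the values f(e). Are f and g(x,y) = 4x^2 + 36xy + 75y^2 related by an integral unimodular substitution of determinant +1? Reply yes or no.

D₁ = 96, D₂ = 96
river cycle of f (length 4): (-5, 6, 3), (3, 6, -5), (-5, 4, 4), (4, 4, -5)
river cycle of g (length 4): (4, 4, -5), (-5, 6, 3), (3, 6, -5), (-5, 4, 4)
cycles coincide ⇒ equivalent

yes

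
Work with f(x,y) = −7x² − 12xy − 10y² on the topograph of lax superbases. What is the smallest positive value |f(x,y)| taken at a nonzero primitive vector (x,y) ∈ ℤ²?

translate: b→-2 (≡12 mod 14), so (7,12,10)→(7,-2,5)
flip: (7,-2,5)→(5,2,7)
reduced (well bottom): (5,2,7) with a≤c, −a<b≤a
well minimum |f| = |-5| = 5 (negative-definite)

5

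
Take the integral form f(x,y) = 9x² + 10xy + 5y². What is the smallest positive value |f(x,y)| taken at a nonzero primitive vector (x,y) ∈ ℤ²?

translate: b→-8 (≡10 mod 18), so (9,10,5)→(9,-8,4)
flip: (9,-8,4)→(4,8,9)
translate: b→0 (≡8 mod 8), so (4,8,9)→(4,0,5)
reduced (well bottom): (4,0,5) with a≤c, −a<b≤a
well minimum = a = 4

4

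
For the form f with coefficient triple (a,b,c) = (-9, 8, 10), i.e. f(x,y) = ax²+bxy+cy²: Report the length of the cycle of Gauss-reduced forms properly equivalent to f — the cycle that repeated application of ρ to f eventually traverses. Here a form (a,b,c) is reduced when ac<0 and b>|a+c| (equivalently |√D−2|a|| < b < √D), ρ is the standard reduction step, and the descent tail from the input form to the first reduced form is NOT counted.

D = 424, ⌊√D⌋ = 20
river: ρ → (10,12,-7)
river: ρ → (-7,16,6)
river: ρ → (6,20,-1)
river: ρ → (-1,20,6)
river: ρ → (6,16,-7)
river: ρ → (-7,12,10)
river: ρ → (10,8,-9)
river: ρ → (-9,10,9)
river: ρ → (9,8,-10)
river: ρ → (-10,12,7)
river: ρ → (7,16,-6)
river: ρ → (-6,20,1)
river: ρ → (1,20,-6)
river: ρ → (-6,16,7)
river: ρ → (7,12,-10)
river: ρ → (-10,8,9)
river: ρ → (9,10,-9)
river: ρ → (-9,8,10)
ρ-cycle length = 18 (tail of 0 descent steps not counted)

18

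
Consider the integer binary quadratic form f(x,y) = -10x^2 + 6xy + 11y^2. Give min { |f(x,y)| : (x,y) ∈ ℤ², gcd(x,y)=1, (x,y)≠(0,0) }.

river: ρ → (11,16,-5)
river: ρ → (-5,14,14)
river: ρ → (14,14,-5)
river: ρ → (-5,16,11)
river: ρ → (11,6,-10)
river: ρ → (-10,14,7)
river: ρ → (7,14,-10)
river: ρ → (-10,6,11)
closes: descent 0, river 8
min |a| on river = 5

5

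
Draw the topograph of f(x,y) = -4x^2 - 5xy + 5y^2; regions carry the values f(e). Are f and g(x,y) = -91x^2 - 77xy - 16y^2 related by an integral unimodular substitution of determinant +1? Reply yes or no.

D₁ = 105, D₂ = 105
river cycle of f (length 6): (5, 5, -4), (-4, 3, 6), (6, 9, -1), (-1, 9, 6), (6, 3, -4), (-4, 5, 5)
river cycle of g (length 6): (-1, 9, 6), (6, 3, -4), (-4, 5, 5), (5, 5, -4), (-4, 3, 6), (6, 9, -1)
cycles coincide ⇒ equivalent

yes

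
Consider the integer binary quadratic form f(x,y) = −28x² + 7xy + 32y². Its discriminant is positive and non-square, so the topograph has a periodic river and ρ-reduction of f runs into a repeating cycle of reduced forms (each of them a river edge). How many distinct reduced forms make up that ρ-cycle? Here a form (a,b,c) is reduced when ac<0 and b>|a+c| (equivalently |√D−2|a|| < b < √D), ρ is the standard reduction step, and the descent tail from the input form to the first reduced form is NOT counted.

D = 3633, ⌊√D⌋ = 60
river: ρ → (32,57,-3)
river: ρ → (-3,57,32)
river: ρ → (32,7,-28)
river: ρ → (-28,49,11)
river: ρ → (11,39,-48)
river: ρ → (-48,57,2)
river: ρ → (2,59,-19)
river: ρ → (-19,55,8)
river: ρ → (8,57,-12)
river: ρ → (-12,39,44)
river: ρ → (44,49,-7)
river: ρ → (-7,49,44)
river: ρ → (44,39,-12)
river: ρ → (-12,57,8)
river: ρ → (8,55,-19)
river: ρ → (-19,59,2)
river: ρ → (2,57,-48)
river: ρ → (-48,39,11)
river: ρ → (11,49,-28)
river: ρ → (-28,7,32)
ρ-cycle length = 20 (tail of 0 descent steps not counted)

20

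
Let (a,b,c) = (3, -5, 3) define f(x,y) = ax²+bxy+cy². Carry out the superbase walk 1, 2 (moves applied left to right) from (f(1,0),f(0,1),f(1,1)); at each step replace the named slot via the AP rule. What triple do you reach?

start (3,3,1) = (f(1,0),f(0,1),f(1,1))
replace slot 1: 2·(3+1) − 3 = 5 → (5,3,1)
replace slot 2: 2·(5+1) − 3 = 9 → (5,9,1)

5,9,1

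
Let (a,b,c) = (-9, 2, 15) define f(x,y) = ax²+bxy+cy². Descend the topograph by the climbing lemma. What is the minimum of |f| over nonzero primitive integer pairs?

descent: ρ → (15,-2,-9)
descent: ρ → (-9,20,4)  [lands on river]
river: ρ → (4,20,-9)
river: ρ → (-9,16,8)
river: ρ → (8,16,-9)
closes: descent 2, river 4
min |a| on river = 4

4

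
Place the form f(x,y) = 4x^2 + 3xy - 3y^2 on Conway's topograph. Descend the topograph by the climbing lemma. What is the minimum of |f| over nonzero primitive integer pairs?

river: ρ → (-3,3,4)
river: ρ → (4,5,-2)
river: ρ → (-2,7,1)
river: ρ → (1,7,-2)
river: ρ → (-2,5,4)
river: ρ → (4,3,-3)
closes: descent 0, river 6
min |a| on river = 1

1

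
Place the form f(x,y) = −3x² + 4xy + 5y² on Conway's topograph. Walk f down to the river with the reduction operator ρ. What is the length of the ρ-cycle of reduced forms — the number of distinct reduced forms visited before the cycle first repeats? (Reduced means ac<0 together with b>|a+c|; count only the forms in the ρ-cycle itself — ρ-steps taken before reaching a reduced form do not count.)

D = 76, ⌊√D⌋ = 8
river: ρ → (5,6,-2)
river: ρ → (-2,6,5)
river: ρ → (5,4,-3)
river: ρ → (-3,8,1)
river: ρ → (1,8,-3)
river: ρ → (-3,4,5)
ρ-cycle length = 6 (tail of 0 descent steps not counted)

6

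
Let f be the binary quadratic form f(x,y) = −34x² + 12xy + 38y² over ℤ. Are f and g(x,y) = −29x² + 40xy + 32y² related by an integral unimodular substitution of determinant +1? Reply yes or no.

D₁ = 5312, D₂ = 5312
river cycle of f (length 8): (38, 64, -8), (-8, 64, 38), (38, 12, -34), (-34, 56, 16), (16, 72, -2), (-2, 72, 16), (16, 56, -34), (-34, 12, 38)
river cycle of g (length 12): (32, 24, -37), (-37, 50, 19), (19, 64, -16), (-16, 64, 19), (19, 50, -37), (-37, 24, 32), (32, 40, -29), (-29, 18, 43), (43, 68, -4), (-4, 68, 43), … (2 more)
cycles differ ⇒ inequivalent

no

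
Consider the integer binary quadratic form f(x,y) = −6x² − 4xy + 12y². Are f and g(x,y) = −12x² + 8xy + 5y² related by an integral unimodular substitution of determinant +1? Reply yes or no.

D₁ = 304, D₂ = 304
river cycle of f (length 6): (-6, 8, 10), (10, 12, -4), (-4, 12, 10), (10, 8, -6), (-6, 16, 2), (2, 16, -6)
river cycle of g (length 12): (5, 12, -8), (-8, 4, 9), (9, 14, -3), (-3, 16, 4), (4, 16, -3), (-3, 14, 9), (9, 4, -8), (-8, 12, 5), (5, 8, -12), (-12, 16, 1), … (2 more)
cycles differ ⇒ inequivalent

no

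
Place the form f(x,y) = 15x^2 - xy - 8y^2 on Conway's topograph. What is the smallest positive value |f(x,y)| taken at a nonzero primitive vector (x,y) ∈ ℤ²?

descent: ρ → (-8,17,6)  [lands on river]
river: ρ → (6,19,-5)
river: ρ → (-5,21,2)
river: ρ → (2,19,-15)
river: ρ → (-15,11,6)
river: ρ → (6,13,-13)
river: ρ → (-13,13,6)
river: ρ → (6,11,-15)
river: ρ → (-15,19,2)
river: ρ → (2,21,-5)
river: ρ → (-5,19,6)
river: ρ → (6,17,-8)
river: ρ → (-8,15,8)
river: ρ → (8,17,-6)
river: ρ → (-6,19,5)
river: ρ → (5,21,-2)
river: ρ → (-2,19,15)
river: ρ → (15,11,-6)
river: ρ → (-6,13,13)
river: ρ → (13,13,-6)
river: ρ → (-6,11,15)
river: ρ → (15,19,-2)
river: ρ → (-2,21,5)
river: ρ → (5,19,-6)
river: ρ → (-6,17,8)
river: ρ → (8,15,-8)
closes: descent 1, river 26
min |a| on river = 2

2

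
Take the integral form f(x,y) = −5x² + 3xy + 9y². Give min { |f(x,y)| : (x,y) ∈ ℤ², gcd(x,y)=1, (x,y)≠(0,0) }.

descent: ρ → (9,-3,-5)
descent: ρ → (-5,13,1)  [lands on river]
river: ρ → (1,13,-5)
river: ρ → (-5,7,7)
river: ρ → (7,7,-5)
closes: descent 2, river 4
min |a| on river = 1

1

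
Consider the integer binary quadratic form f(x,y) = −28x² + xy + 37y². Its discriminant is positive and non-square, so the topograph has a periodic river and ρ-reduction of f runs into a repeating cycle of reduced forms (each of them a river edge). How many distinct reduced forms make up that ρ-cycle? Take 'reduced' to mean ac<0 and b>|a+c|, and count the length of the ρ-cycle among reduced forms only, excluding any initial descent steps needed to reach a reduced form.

D = 4145, ⌊√D⌋ = 64
descent: ρ → (37,-1,-28)
descent: ρ → (-28,57,8)  [lands on river]
river: ρ → (8,55,-35)
river: ρ → (-35,15,28)
river: ρ → (28,41,-22)
river: ρ → (-22,47,22)
river: ρ → (22,41,-28)
river: ρ → (-28,15,35)
river: ρ → (35,55,-8)
river: ρ → (-8,57,28)
river: ρ → (28,55,-10)
river: ρ → (-10,45,53)
river: ρ → (53,61,-2)
river: ρ → (-2,63,22)
river: ρ → (22,25,-40)
river: ρ → (-40,55,7)
river: ρ → (7,57,-32)
river: ρ → (-32,7,32)
river: ρ → (32,57,-7)
river: ρ → (-7,55,40)
river: ρ → (40,25,-22)
river: ρ → (-22,63,2)
river: ρ → (2,61,-53)
river: ρ → (-53,45,10)
river: ρ → (10,55,-28)
ρ-cycle length = 24 (tail of 2 descent steps not counted)

24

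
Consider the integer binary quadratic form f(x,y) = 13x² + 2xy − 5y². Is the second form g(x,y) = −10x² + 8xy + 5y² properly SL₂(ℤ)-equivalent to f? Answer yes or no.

D₁ = 264, D₂ = 264
river cycle of f (length 6): (-5, 8, 10), (10, 12, -3), (-3, 12, 10), (10, 8, -5), (-5, 12, 6), (6, 12, -5)
river cycle of g (length 6): (5, 12, -6), (-6, 12, 5), (5, 8, -10), (-10, 12, 3), (3, 12, -10), (-10, 8, 5)
cycles differ ⇒ inequivalent

no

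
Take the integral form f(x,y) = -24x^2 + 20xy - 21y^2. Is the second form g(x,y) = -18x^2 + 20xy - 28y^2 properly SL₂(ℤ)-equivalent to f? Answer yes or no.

D₁ = -1616, D₂ = -1616
f is negative-definite; reduce −f:
−f: flip: (24,-20,21)→(21,20,24)
−f: reduced (well bottom): (21,20,24) with a≤c, −a<b≤a
flip sign back: reduced form of f is (-21,-20,-24)
g is negative-definite; reduce −g:
−g: translate: b→16 (≡-20 mod 36), so (18,-20,28)→(18,16,26)
−g: reduced (well bottom): (18,16,26) with a≤c, −a<b≤a
flip sign back: reduced form of g is (-18,-16,-26)
reduced forms (-21, -20, -24) vs (-18, -16, -26) ⇒ inequivalent

no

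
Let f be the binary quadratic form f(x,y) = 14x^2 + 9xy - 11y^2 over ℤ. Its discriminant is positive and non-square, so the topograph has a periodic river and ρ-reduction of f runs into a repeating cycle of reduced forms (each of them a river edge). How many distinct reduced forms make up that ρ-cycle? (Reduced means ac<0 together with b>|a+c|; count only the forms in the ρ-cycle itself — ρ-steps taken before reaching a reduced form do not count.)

D = 697, ⌊√D⌋ = 26
river: ρ → (-11,13,12)
river: ρ → (12,11,-12)
river: ρ → (-12,13,11)
river: ρ → (11,9,-14)
river: ρ → (-14,19,6)
river: ρ → (6,17,-17)
river: ρ → (-17,17,6)
river: ρ → (6,19,-14)
river: ρ → (-14,9,11)
river: ρ → (11,13,-12)
river: ρ → (-12,11,12)
river: ρ → (12,13,-11)
river: ρ → (-11,9,14)
river: ρ → (14,19,-6)
river: ρ → (-6,17,17)
river: ρ → (17,17,-6)
river: ρ → (-6,19,14)
river: ρ → (14,9,-11)
ρ-cycle length = 18 (tail of 0 descent steps not counted)

18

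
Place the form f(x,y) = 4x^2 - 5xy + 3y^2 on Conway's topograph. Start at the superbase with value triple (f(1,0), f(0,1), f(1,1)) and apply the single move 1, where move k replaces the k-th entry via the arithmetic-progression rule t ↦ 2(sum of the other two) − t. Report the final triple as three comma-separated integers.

start (4,3,2) = (f(1,0),f(0,1),f(1,1))
replace slot 1: 2·(3+2) − 4 = 6 → (6,3,2)

6,3,2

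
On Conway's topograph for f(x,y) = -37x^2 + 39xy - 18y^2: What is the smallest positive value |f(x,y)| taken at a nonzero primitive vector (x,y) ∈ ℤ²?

translate: b→35 (≡-39 mod 74), so (37,-39,18)→(37,35,16)
flip: (37,35,16)→(16,-35,37)
translate: b→-3 (≡-35 mod 32), so (16,-35,37)→(16,-3,18)
reduced (well bottom): (16,-3,18) with a≤c, −a<b≤a
well minimum |f| = |-16| = 16 (negative-definite)

16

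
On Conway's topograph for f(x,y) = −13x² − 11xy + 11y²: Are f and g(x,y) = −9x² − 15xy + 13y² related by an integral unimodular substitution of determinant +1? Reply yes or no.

D₁ = 693, D₂ = 693
river cycle of f (length 6): (11, 11, -13), (-13, 15, 9), (9, 21, -7), (-7, 21, 9), (9, 15, -13), (-13, 11, 11)
river cycle of g (length 6): (13, 15, -9), (-9, 21, 7), (7, 21, -9), (-9, 15, 13), (13, 11, -11), (-11, 11, 13)
cycles differ ⇒ inequivalent

no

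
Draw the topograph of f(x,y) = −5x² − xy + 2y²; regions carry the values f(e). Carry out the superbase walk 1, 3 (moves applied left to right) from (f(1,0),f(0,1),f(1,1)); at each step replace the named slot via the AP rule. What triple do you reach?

start (-5,2,-4) = (f(1,0),f(0,1),f(1,1))
replace slot 1: 2·(2+(-4)) − (-5) = 1 → (1,2,-4)
replace slot 3: 2·(1+2) − (-4) = 10 → (1,2,10)

1,2,10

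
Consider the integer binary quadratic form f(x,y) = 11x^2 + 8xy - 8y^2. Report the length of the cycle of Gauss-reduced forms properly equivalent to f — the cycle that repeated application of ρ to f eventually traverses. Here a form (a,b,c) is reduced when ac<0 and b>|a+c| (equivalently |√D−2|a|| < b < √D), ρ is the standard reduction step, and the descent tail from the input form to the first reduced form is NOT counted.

D = 416, ⌊√D⌋ = 20
river: ρ → (-8,8,11)
river: ρ → (11,14,-5)
river: ρ → (-5,16,8)
river: ρ → (8,16,-5)
river: ρ → (-5,14,11)
river: ρ → (11,8,-8)
ρ-cycle length = 6 (tail of 0 descent steps not counted)

6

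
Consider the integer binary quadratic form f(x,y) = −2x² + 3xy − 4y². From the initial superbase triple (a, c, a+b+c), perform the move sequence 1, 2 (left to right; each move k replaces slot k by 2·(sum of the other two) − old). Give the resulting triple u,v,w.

start (-2,-4,-3) = (f(1,0),f(0,1),f(1,1))
replace slot 1: 2·((-4)+(-3)) − (-2) = -12 → (-12,-4,-3)
replace slot 2: 2·((-12)+(-3)) − (-4) = -26 → (-12,-26,-3)

-12,-26,-3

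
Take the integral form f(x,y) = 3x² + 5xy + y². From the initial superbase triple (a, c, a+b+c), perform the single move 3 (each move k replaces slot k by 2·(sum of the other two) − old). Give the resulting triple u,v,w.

start (3,1,9) = (f(1,0),f(0,1),f(1,1))
replace slot 3: 2·(3+1) − 9 = -1 → (3,1,-1)

3,1,-1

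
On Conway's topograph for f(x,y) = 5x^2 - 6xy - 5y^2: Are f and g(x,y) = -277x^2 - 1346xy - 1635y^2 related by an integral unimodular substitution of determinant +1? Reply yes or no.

D₁ = 136, D₂ = 136
river cycle of f (length 6): (-5, 6, 5), (5, 4, -6), (-6, 8, 3), (3, 10, -3), (-3, 8, 6), (6, 4, -5)
river cycle of g (length 6): (-5, 6, 5), (5, 4, -6), (-6, 8, 3), (3, 10, -3), (-3, 8, 6), (6, 4, -5)
cycles coincide ⇒ equivalent

yes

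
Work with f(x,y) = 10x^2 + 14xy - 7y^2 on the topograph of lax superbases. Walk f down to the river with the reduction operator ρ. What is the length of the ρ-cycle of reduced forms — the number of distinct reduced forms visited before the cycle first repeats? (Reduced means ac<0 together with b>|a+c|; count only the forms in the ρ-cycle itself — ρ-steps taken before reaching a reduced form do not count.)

D = 476, ⌊√D⌋ = 21
river: ρ → (-7,14,10)
river: ρ → (10,6,-11)
river: ρ → (-11,16,5)
river: ρ → (5,14,-14)
river: ρ → (-14,14,5)
river: ρ → (5,16,-11)
river: ρ → (-11,6,10)
river: ρ → (10,14,-7)
ρ-cycle length = 8 (tail of 0 descent steps not counted)

8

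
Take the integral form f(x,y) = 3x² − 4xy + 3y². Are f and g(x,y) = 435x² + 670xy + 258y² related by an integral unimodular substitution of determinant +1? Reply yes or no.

D₁ = -20, D₂ = -20
f: translate: b→2 (≡-4 mod 6), so (3,-4,3)→(3,2,2)
f: flip: (3,2,2)→(2,-2,3)
f: translate: b→2 (≡-2 mod 4), so (2,-2,3)→(2,2,3)
f: reduced (well bottom): (2,2,3) with a≤c, −a<b≤a
g: translate: b→-200 (≡670 mod 870), so (435,670,258)→(435,-200,23)
g: flip: (435,-200,23)→(23,200,435)
g: translate: b→16 (≡200 mod 46), so (23,200,435)→(23,16,3)
g: flip: (23,16,3)→(3,-16,23)
g: translate: b→2 (≡-16 mod 6), so (3,-16,23)→(3,2,2)
g: flip: (3,2,2)→(2,-2,3)
g: translate: b→2 (≡-2 mod 4), so (2,-2,3)→(2,2,3)
g: reduced (well bottom): (2,2,3) with a≤c, −a<b≤a
reduced forms (2, 2, 3) vs (2, 2, 3) ⇒ equivalent

yes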